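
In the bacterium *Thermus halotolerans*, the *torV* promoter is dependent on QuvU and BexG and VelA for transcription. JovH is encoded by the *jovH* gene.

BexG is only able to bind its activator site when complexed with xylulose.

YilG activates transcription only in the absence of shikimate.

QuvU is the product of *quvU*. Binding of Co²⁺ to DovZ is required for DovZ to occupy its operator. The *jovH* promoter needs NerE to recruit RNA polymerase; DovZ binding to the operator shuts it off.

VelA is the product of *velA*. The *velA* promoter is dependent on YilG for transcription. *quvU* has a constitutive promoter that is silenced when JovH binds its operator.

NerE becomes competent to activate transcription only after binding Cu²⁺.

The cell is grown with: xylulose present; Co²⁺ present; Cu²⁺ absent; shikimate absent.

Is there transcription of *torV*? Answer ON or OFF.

Cu²⁺ is absent, so NerE is inactive.
Co²⁺ is present, so DovZ is active.
With repressor DovZ bound, *jovH* is not transcribed.
So JovH is not produced.
With no repressor bound, *quvU* is transcribed.
So QuvU is produced and active.
Xylulose is present, so BexG is active.
Shikimate is absent, so YilG is active.
No repressor is bound and YilG is active, so *velA* is transcribed.
So VelA is produced and active.
No repressor is bound and QuvU and BexG and VelA are active, so *torV* is transcribed.

ON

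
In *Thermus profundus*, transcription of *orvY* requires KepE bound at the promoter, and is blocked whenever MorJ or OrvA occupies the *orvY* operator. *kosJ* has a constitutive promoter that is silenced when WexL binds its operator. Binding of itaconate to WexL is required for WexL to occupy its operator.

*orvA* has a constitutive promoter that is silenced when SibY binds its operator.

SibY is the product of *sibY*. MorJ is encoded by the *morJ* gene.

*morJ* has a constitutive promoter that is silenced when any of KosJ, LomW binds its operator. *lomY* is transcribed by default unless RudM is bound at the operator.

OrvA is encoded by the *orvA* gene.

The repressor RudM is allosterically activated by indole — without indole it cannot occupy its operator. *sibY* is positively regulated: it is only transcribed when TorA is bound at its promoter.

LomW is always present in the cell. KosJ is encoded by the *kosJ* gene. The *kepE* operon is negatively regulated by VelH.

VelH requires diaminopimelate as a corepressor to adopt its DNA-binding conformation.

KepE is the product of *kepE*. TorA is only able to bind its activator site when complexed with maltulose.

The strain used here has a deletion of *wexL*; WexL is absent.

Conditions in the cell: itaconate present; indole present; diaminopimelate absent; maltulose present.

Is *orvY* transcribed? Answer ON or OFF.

WexL is non-functional in this strain, so it has no effect.
With no repressor bound, *kosJ* is transcribed.
So KosJ is produced and active.
LomW is produced constitutively and is active.
With repressor KosJ bound, *morJ* is not transcribed.
So MorJ is not produced.
Diaminopimelate is absent, so VelH is inactive.
With no repressor bound, *kepE* is transcribed.
So KepE is produced and active.
Maltulose is present, so TorA is active.
No repressor is bound and TorA is active, so *sibY* is transcribed.
So SibY is produced and active.
With repressor SibY bound, *orvA* is not transcribed.
So OrvA is not produced.
No repressor is bound and KepE is active, so *orvY* is transcribed.

ON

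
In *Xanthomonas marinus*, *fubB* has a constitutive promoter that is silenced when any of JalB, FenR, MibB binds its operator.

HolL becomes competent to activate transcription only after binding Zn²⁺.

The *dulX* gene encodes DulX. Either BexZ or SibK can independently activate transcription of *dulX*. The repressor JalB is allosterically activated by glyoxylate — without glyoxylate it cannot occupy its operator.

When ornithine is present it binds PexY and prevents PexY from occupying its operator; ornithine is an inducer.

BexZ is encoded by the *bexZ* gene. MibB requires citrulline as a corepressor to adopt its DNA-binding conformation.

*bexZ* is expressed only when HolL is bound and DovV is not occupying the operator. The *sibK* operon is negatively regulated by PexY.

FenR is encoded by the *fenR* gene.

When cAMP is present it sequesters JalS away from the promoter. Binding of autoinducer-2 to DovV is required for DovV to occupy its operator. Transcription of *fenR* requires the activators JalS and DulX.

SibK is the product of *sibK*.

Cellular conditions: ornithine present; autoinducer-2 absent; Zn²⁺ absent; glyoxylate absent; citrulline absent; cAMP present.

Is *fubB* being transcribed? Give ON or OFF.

ON

Glyoxylate is absent, so JalB is inactive.
cAMP is present, so JalS is inactive.
Autoinducer-2 is absent, so DovV is inactive.
Zn²⁺ is absent, so HolL is inactive.
Required activator HolL is absent, so *bexZ* is not transcribed.
So BexZ is not produced.
Ornithine is present, so PexY is inactive.
With no repressor bound, *sibK* is transcribed.
So SibK is produced and active.
Activator SibK is present, so *dulX* is transcribed.
So DulX is produced and active.
Required activator JalS is absent, so *fenR* is not transcribed.
So FenR is not produced.
Citrulline is absent, so MibB is inactive.
With no repressor bound, *fubB* is transcribed.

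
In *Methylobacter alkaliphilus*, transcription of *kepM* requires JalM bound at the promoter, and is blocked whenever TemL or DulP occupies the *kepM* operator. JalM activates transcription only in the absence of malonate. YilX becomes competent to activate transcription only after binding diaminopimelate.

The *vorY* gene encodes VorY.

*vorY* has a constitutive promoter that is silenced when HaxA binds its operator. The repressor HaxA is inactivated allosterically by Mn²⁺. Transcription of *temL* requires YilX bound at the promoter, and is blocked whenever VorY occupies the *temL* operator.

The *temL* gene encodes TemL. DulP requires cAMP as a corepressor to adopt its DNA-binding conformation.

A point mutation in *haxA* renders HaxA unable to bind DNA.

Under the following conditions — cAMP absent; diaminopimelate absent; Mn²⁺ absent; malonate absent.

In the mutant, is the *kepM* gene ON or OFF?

ON

Malonate is absent, so JalM is active.
HaxA is non-functional in this strain, so it has no effect.
With no repressor bound, *vorY* is transcribed.
So VorY is produced and active.
Diaminopimelate is absent, so YilX is inactive.
With repressor VorY bound, *temL* is not transcribed.
So TemL is not produced.
cAMP is absent, so DulP is inactive.
No repressor is bound and JalM is active, so *kepM* is transcribed.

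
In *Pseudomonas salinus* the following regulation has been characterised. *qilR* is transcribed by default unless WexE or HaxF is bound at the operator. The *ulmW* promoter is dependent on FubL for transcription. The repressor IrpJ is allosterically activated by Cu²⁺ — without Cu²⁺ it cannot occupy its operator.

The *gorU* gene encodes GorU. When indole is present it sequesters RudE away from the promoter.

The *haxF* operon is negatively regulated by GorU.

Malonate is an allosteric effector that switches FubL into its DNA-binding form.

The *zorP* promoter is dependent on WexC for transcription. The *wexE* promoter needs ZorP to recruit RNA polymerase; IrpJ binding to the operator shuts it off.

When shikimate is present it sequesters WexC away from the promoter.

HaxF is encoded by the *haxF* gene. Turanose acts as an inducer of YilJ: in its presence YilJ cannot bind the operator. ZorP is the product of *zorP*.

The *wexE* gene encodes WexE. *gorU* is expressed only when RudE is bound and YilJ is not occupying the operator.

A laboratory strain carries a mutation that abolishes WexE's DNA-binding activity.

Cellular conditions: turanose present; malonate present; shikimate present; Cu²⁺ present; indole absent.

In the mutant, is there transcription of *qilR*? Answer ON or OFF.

ON

WexE is non-functional in this strain, so it has no effect.
Indole is absent, so RudE is active.
Turanose is present, so YilJ is inactive.
No repressor is bound and RudE is active, so *gorU* is transcribed.
So GorU is produced and active.
With repressor GorU bound, *haxF* is not transcribed.
So HaxF is not produced.
With no repressor bound, *qilR* is transcribed.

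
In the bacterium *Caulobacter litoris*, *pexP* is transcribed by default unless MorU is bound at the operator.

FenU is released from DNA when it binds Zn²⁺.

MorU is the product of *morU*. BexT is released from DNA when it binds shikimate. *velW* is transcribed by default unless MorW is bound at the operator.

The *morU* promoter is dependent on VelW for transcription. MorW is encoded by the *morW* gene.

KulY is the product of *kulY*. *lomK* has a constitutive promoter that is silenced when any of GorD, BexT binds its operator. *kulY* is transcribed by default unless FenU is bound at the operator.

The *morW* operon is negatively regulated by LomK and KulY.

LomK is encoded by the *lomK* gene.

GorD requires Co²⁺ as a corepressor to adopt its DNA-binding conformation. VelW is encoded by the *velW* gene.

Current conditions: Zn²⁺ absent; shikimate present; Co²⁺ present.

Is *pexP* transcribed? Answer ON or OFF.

ON

Co²⁺ is present, so GorD is active.
Shikimate is present, so BexT is inactive.
With repressor GorD bound, *lomK* is not transcribed.
So LomK is not produced.
Zn²⁺ is absent, so FenU is active.
With repressor FenU bound, *kulY* is not transcribed.
So KulY is not produced.
With no repressor bound, *morW* is transcribed.
So MorW is produced and active.
With repressor MorW bound, *velW* is not transcribed.
So VelW is not produced.
Required activator VelW is absent, so *morU* is not transcribed.
So MorU is not produced.
With no repressor bound, *pexP* is transcribed.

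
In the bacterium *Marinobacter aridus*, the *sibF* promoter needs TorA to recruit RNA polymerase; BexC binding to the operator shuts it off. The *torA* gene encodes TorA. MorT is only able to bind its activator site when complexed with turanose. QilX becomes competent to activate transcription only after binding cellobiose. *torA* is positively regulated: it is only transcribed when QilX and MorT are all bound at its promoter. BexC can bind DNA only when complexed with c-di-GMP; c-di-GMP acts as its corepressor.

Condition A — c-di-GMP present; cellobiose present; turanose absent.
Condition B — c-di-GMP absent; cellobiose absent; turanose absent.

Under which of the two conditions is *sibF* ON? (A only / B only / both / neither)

neither

Condition A:
c-di-GMP is present, so BexC is active.
Cellobiose is present, so QilX is active.
Turanose is absent, so MorT is inactive.
Required activator MorT is absent, so *torA* is not transcribed.
So TorA is not produced.
With repressor BexC bound, *sibF* is not transcribed.
→ *sibF* is OFF in A.
Condition B:
c-di-GMP is absent, so BexC is inactive.
Cellobiose is absent, so QilX is inactive.
Turanose is absent, so MorT is inactive.
Required activator QilX is absent, so *torA* is not transcribed.
So TorA is not produced.
Required activator TorA is absent, so *sibF* is not transcribed.
→ *sibF* is OFF in B.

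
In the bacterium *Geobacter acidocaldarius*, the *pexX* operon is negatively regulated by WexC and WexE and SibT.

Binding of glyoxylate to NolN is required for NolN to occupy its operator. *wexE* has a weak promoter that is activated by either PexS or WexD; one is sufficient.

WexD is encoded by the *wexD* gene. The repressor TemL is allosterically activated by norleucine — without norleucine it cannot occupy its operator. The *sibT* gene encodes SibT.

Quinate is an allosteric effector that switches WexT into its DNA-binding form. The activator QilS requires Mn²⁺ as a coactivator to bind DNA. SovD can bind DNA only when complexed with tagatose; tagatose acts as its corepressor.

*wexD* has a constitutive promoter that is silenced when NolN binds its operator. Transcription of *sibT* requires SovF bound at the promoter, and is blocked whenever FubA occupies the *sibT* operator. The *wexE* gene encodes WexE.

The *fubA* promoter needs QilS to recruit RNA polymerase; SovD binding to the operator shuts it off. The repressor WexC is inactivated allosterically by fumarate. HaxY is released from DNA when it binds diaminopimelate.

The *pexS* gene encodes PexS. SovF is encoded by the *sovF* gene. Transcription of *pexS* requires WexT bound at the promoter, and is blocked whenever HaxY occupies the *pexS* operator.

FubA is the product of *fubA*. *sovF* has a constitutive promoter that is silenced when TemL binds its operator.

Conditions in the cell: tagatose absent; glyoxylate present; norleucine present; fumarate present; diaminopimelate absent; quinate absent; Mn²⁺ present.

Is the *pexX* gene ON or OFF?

Fumarate is present, so WexC is inactive.
Quinate is absent, so WexT is inactive.
Diaminopimelate is absent, so HaxY is active.
With repressor HaxY bound, *pexS* is not transcribed.
So PexS is not produced.
Glyoxylate is present, so NolN is active.
With repressor NolN bound, *wexD* is not transcribed.
So WexD is not produced.
No activator is available at the *wexE* promoter, so *wexE* is not transcribed.
So WexE is not produced.
Norleucine is present, so TemL is active.
With repressor TemL bound, *sovF* is not transcribed.
So SovF is not produced.
Mn²⁺ is present, so QilS is active.
Tagatose is absent, so SovD is inactive.
No repressor is bound and QilS is active, so *fubA* is transcribed.
So FubA is produced and active.
With repressor FubA bound, *sibT* is not transcribed.
So SibT is not produced.
With no repressor bound, *pexX* is transcribed.

ON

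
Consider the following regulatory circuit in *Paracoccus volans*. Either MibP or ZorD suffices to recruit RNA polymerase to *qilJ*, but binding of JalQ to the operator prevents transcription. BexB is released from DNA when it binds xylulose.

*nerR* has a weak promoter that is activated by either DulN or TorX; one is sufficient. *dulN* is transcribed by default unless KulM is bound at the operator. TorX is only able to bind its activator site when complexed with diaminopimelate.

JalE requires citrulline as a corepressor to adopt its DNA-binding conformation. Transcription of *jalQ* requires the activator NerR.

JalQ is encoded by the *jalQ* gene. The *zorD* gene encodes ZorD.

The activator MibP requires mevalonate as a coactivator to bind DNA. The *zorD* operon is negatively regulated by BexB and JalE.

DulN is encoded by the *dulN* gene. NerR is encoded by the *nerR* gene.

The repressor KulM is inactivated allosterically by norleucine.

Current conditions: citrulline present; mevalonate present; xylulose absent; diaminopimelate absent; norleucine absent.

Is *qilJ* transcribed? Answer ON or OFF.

Norleucine is absent, so KulM is active.
With repressor KulM bound, *dulN* is not transcribed.
So DulN is not produced.
Diaminopimelate is absent, so TorX is inactive.
No activator is available at the *nerR* promoter, so *nerR* is not transcribed.
So NerR is not produced.
Required activator NerR is absent, so *jalQ* is not transcribed.
So JalQ is not produced.
Mevalonate is present, so MibP is active.
Xylulose is absent, so BexB is active.
Citrulline is present, so JalE is active.
With repressor BexB bound, *zorD* is not transcribed.
So ZorD is not produced.
Activator MibP is present, so *qilJ* is transcribed.

ON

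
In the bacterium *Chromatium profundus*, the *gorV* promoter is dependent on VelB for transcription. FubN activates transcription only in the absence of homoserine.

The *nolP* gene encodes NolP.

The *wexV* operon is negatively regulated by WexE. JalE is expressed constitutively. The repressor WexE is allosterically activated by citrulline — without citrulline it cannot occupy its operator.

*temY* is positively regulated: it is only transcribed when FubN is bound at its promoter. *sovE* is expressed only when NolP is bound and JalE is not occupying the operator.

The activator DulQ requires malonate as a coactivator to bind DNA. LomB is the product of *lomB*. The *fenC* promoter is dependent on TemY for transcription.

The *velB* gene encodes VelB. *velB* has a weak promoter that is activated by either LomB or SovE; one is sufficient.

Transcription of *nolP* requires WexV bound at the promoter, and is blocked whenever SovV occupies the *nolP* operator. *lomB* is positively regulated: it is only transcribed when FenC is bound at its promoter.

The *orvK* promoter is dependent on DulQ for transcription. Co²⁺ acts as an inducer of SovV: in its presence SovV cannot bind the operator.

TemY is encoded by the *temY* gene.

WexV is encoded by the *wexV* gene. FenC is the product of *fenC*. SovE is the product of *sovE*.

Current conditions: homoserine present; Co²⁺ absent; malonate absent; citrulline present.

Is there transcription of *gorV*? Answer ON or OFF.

Homoserine is present, so FubN is inactive.
Required activator FubN is absent, so *temY* is not transcribed.
So TemY is not produced.
Required activator TemY is absent, so *fenC* is not transcribed.
So FenC is not produced.
Required activator FenC is absent, so *lomB* is not transcribed.
So LomB is not produced.
JalE is produced constitutively and is active.
Co²⁺ is absent, so SovV is active.
Citrulline is present, so WexE is active.
With repressor WexE bound, *wexV* is not transcribed.
So WexV is not produced.
With repressor SovV bound, *nolP* is not transcribed.
So NolP is not produced.
With repressor JalE bound, *sovE* is not transcribed.
So SovE is not produced.
No activator is available at the *velB* promoter, so *velB* is not transcribed.
So VelB is not produced.
Required activator VelB is absent, so *gorV* is not transcribed.

OFF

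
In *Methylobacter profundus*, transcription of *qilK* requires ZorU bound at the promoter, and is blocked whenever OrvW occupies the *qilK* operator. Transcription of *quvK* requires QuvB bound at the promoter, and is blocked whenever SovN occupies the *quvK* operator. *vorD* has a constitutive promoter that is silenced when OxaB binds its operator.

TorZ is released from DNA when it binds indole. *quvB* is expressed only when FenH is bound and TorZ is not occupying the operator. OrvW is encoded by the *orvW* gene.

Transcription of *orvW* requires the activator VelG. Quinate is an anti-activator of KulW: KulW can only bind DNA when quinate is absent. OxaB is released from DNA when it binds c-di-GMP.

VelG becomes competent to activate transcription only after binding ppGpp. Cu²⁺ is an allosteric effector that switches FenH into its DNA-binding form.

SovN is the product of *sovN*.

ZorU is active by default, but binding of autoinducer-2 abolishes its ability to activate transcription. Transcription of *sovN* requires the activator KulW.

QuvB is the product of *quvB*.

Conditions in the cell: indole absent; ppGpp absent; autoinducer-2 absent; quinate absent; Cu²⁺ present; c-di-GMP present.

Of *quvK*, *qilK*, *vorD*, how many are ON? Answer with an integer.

Cu²⁺ is present, so FenH is active.
Indole is absent, so TorZ is active.
With repressor TorZ bound, *quvB* is not transcribed.
So QuvB is not produced.
Quinate is absent, so KulW is active.
No repressor is bound and KulW is active, so *sovN* is transcribed.
So SovN is produced and active.
With repressor SovN bound, *quvK* is not transcribed.
→ *quvK* is OFF.
ppGpp is absent, so VelG is inactive.
Required activator VelG is absent, so *orvW* is not transcribed.
So OrvW is not produced.
Autoinducer-2 is absent, so ZorU is active.
No repressor is bound and ZorU is active, so *qilK* is transcribed.
→ *qilK* is ON.
c-di-GMP is present, so OxaB is inactive.
With no repressor bound, *vorD* is transcribed.
→ *vorD* is ON.
2 of the 3 genes are transcribed.

2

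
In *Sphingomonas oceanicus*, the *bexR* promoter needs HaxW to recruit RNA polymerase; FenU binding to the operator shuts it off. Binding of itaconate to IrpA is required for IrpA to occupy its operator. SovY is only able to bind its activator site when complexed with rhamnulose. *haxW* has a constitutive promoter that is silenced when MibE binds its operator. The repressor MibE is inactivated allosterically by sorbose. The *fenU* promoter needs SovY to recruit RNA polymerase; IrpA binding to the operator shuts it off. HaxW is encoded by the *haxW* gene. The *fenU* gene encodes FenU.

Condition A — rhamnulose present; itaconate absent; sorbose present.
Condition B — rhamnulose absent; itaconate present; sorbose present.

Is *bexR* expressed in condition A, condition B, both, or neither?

Condition A:
Rhamnulose is present, so SovY is active.
Itaconate is absent, so IrpA is inactive.
No repressor is bound and SovY is active, so *fenU* is transcribed.
So FenU is produced and active.
Sorbose is present, so MibE is inactive.
With no repressor bound, *haxW* is transcribed.
So HaxW is produced and active.
With repressor FenU bound, *bexR* is not transcribed.
→ *bexR* is OFF in A.
Condition B:
Rhamnulose is absent, so SovY is inactive.
Itaconate is present, so IrpA is active.
With repressor IrpA bound, *fenU* is not transcribed.
So FenU is not produced.
Sorbose is present, so MibE is inactive.
With no repressor bound, *haxW* is transcribed.
So HaxW is produced and active.
No repressor is bound and HaxW is active, so *bexR* is transcribed.
→ *bexR* is ON in B.

B only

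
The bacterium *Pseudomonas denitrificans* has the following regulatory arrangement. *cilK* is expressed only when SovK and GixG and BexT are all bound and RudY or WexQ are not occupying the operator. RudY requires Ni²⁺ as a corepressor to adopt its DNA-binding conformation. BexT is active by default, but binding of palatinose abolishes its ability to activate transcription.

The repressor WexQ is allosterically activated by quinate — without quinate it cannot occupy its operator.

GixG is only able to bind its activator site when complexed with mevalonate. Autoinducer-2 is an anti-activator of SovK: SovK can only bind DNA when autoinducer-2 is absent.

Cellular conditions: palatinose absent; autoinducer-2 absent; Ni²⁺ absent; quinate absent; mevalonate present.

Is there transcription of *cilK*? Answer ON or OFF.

ON

Autoinducer-2 is absent, so SovK is active.
Mevalonate is present, so GixG is active.
Ni²⁺ is absent, so RudY is inactive.
Quinate is absent, so WexQ is inactive.
Palatinose is absent, so BexT is active.
No repressor is bound and SovK and GixG and BexT are active, so *cilK* is transcribed.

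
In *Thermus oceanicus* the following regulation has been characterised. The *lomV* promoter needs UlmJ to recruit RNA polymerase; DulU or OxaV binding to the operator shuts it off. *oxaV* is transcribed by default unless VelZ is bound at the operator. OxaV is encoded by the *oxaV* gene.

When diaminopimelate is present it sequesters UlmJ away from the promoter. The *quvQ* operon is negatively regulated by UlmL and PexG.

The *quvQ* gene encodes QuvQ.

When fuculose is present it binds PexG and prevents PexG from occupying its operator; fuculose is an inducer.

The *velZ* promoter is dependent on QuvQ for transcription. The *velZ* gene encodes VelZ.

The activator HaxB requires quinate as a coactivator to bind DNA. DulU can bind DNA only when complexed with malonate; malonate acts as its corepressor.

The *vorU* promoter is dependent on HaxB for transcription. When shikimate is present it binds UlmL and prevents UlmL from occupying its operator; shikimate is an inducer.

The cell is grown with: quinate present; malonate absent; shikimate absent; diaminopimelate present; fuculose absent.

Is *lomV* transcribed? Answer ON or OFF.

OFF

Malonate is absent, so DulU is inactive.
Diaminopimelate is present, so UlmJ is inactive.
Shikimate is absent, so UlmL is active.
Fuculose is absent, so PexG is active.
With repressor UlmL bound, *quvQ* is not transcribed.
So QuvQ is not produced.
Required activator QuvQ is absent, so *velZ* is not transcribed.
So VelZ is not produced.
With no repressor bound, *oxaV* is transcribed.
So OxaV is produced and active.
With repressor OxaV bound, *lomV* is not transcribed.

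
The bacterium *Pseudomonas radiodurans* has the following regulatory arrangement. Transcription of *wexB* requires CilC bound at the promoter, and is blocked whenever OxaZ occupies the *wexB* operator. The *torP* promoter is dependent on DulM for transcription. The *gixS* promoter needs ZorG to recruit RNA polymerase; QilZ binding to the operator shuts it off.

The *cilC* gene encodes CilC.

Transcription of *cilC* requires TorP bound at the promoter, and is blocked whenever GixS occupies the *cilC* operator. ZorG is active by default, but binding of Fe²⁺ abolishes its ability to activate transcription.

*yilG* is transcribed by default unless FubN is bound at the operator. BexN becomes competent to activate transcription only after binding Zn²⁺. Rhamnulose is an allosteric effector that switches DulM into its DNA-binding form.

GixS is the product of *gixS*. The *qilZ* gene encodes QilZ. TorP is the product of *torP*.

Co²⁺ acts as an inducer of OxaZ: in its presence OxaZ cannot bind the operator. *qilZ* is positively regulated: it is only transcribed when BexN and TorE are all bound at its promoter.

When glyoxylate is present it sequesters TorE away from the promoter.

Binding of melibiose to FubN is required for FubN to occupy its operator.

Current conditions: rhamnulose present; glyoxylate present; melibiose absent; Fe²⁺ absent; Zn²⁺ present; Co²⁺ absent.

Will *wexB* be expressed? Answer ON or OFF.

Co²⁺ is absent, so OxaZ is active.
Zn²⁺ is present, so BexN is active.
Glyoxylate is present, so TorE is inactive.
Required activator TorE is absent, so *qilZ* is not transcribed.
So QilZ is not produced.
Fe²⁺ is absent, so ZorG is active.
No repressor is bound and ZorG is active, so *gixS* is transcribed.
So GixS is produced and active.
Rhamnulose is present, so DulM is active.
No repressor is bound and DulM is active, so *torP* is transcribed.
So TorP is produced and active.
With repressor GixS bound, *cilC* is not transcribed.
So CilC is not produced.
With repressor OxaZ bound, *wexB* is not transcribed.

OFF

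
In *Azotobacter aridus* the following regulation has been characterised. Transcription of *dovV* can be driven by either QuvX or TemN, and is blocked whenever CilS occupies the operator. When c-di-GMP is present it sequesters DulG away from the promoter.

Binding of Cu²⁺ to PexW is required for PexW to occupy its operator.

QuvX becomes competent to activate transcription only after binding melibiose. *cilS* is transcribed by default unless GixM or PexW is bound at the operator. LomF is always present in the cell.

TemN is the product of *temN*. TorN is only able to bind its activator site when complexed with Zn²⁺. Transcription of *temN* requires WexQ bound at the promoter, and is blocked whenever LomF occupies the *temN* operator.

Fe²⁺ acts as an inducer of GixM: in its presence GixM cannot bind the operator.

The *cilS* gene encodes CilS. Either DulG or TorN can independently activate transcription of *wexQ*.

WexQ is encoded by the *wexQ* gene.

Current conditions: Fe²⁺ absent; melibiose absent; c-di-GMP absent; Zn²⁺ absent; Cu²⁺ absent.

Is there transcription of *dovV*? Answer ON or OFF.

OFF

Fe²⁺ is absent, so GixM is active.
Cu²⁺ is absent, so PexW is inactive.
With repressor GixM bound, *cilS* is not transcribed.
So CilS is not produced.
Melibiose is absent, so QuvX is inactive.
c-di-GMP is absent, so DulG is active.
Zn²⁺ is absent, so TorN is inactive.
Activator DulG is present, so *wexQ* is transcribed.
So WexQ is produced and active.
LomF is produced constitutively and is active.
With repressor LomF bound, *temN* is not transcribed.
So TemN is not produced.
No activator is available at the *dovV* promoter, so *dovV* is not transcribed.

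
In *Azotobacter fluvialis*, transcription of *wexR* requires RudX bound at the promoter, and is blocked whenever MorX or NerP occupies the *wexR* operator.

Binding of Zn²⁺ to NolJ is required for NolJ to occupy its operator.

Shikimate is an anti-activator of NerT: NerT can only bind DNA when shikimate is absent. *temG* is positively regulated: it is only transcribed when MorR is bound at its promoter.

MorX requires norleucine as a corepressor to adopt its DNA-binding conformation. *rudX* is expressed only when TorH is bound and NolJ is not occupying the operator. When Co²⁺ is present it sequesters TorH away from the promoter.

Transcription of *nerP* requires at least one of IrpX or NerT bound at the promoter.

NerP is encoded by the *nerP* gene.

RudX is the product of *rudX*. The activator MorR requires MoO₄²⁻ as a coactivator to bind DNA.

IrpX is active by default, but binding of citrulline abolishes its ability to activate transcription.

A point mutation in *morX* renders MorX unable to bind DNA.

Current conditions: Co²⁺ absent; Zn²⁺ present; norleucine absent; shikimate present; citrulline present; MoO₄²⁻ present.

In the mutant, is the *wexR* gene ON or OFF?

Zn²⁺ is present, so NolJ is active.
Co²⁺ is absent, so TorH is active.
With repressor NolJ bound, *rudX* is not transcribed.
So RudX is not produced.
MorX is non-functional in this strain, so it has no effect.
Citrulline is present, so IrpX is inactive.
Shikimate is present, so NerT is inactive.
No activator is available at the *nerP* promoter, so *nerP* is not transcribed.
So NerP is not produced.
Required activator RudX is absent, so *wexR* is not transcribed.

OFF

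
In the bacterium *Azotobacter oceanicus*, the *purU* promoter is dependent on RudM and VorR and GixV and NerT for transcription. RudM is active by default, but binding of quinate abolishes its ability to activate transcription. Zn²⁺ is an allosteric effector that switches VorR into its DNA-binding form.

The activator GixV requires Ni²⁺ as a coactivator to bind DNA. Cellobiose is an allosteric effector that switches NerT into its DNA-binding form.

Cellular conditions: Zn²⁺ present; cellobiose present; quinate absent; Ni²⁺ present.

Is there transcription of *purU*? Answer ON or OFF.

ON

Quinate is absent, so RudM is active.
Zn²⁺ is present, so VorR is active.
Ni²⁺ is present, so GixV is active.
Cellobiose is present, so NerT is active.
No repressor is bound and RudM and VorR and GixV and NerT are active, so *purU* is transcribed.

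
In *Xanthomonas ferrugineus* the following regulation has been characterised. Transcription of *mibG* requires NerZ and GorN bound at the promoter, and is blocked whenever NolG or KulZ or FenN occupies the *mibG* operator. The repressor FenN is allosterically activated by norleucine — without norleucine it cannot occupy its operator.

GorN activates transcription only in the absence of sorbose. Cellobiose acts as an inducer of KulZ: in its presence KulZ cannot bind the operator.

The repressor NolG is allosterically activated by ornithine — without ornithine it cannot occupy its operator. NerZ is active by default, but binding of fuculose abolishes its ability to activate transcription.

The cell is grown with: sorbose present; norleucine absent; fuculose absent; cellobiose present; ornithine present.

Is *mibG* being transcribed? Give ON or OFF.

Ornithine is present, so NolG is active.
Cellobiose is present, so KulZ is inactive.
Fuculose is absent, so NerZ is active.
Norleucine is absent, so FenN is inactive.
Sorbose is present, so GorN is inactive.
With repressor NolG bound, *mibG* is not transcribed.

OFF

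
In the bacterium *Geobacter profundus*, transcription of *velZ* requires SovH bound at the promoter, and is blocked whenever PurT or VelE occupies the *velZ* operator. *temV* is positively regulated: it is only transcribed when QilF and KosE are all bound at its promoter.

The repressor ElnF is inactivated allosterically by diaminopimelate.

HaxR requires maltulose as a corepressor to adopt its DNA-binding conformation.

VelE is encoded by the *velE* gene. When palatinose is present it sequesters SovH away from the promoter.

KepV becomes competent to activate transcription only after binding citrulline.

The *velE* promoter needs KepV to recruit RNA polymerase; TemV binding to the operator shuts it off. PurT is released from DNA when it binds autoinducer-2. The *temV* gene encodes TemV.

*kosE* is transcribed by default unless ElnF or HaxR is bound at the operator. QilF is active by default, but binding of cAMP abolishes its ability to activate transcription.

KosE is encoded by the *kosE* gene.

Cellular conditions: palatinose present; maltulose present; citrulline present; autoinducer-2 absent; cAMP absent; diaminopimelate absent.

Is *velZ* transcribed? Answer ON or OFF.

Autoinducer-2 is absent, so PurT is active.
cAMP is absent, so QilF is active.
Diaminopimelate is absent, so ElnF is active.
Maltulose is present, so HaxR is active.
With repressor ElnF bound, *kosE* is not transcribed.
So KosE is not produced.
Required activator KosE is absent, so *temV* is not transcribed.
So TemV is not produced.
Citrulline is present, so KepV is active.
No repressor is bound and KepV is active, so *velE* is transcribed.
So VelE is produced and active.
Palatinose is present, so SovH is inactive.
With repressor PurT bound, *velZ* is not transcribed.

OFF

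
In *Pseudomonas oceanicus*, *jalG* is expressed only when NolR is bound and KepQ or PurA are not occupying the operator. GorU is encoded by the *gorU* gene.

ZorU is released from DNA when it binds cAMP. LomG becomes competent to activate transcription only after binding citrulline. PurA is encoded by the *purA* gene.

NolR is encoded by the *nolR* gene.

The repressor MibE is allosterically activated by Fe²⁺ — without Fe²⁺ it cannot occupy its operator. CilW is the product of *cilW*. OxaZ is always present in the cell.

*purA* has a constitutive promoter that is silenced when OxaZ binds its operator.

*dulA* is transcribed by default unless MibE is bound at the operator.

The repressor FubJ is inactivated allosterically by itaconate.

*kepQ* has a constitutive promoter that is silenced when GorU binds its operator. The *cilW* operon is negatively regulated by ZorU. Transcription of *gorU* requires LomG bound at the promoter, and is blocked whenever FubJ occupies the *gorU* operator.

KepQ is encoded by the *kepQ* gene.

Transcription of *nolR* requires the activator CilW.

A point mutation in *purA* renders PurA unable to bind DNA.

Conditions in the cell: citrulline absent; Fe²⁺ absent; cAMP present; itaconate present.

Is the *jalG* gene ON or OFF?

Itaconate is present, so FubJ is inactive.
Citrulline is absent, so LomG is inactive.
Required activator LomG is absent, so *gorU* is not transcribed.
So GorU is not produced.
With no repressor bound, *kepQ* is transcribed.
So KepQ is produced and active.
cAMP is present, so ZorU is inactive.
With no repressor bound, *cilW* is transcribed.
So CilW is produced and active.
No repressor is bound and CilW is active, so *nolR* is transcribed.
So NolR is produced and active.
PurA is non-functional in this strain, so it has no effect.
With repressor KepQ bound, *jalG* is not transcribed.

OFF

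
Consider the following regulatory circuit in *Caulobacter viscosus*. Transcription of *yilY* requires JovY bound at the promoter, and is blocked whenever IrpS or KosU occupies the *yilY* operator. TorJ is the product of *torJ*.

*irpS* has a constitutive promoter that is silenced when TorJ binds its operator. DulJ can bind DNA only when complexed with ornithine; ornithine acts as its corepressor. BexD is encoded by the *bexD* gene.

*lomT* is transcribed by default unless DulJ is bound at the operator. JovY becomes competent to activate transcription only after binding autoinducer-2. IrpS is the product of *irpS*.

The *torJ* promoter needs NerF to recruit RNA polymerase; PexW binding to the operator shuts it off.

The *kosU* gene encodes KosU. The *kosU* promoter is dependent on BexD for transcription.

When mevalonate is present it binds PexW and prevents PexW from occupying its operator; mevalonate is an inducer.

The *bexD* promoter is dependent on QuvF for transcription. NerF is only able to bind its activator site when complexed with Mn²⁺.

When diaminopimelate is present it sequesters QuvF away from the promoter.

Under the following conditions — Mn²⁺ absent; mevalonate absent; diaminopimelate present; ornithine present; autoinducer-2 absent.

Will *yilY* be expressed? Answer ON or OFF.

Mevalonate is absent, so PexW is active.
Mn²⁺ is absent, so NerF is inactive.
With repressor PexW bound, *torJ* is not transcribed.
So TorJ is not produced.
With no repressor bound, *irpS* is transcribed.
So IrpS is produced and active.
Diaminopimelate is present, so QuvF is inactive.
Required activator QuvF is absent, so *bexD* is not transcribed.
So BexD is not produced.
Required activator BexD is absent, so *kosU* is not transcribed.
So KosU is not produced.
Autoinducer-2 is absent, so JovY is inactive.
With repressor IrpS bound, *yilY* is not transcribed.

OFF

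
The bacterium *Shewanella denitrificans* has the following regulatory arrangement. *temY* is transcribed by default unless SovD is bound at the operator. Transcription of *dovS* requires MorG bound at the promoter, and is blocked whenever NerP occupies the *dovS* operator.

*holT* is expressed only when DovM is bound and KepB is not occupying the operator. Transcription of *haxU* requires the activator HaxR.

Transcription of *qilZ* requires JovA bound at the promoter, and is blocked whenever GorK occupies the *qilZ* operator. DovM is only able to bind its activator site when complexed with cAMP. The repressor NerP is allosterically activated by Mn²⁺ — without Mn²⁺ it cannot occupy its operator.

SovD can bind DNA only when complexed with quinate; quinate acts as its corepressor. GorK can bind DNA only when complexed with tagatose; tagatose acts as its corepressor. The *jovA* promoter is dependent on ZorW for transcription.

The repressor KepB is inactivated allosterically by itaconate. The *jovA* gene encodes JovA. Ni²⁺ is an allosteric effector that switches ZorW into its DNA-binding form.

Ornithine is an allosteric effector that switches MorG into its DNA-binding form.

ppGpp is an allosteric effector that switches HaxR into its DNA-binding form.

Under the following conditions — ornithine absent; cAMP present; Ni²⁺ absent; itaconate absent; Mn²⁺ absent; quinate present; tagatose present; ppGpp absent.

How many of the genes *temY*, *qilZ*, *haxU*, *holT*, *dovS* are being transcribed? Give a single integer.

Quinate is present, so SovD is active.
With repressor SovD bound, *temY* is not transcribed.
→ *temY* is OFF.
Ni²⁺ is absent, so ZorW is inactive.
Required activator ZorW is absent, so *jovA* is not transcribed.
So JovA is not produced.
Tagatose is present, so GorK is active.
With repressor GorK bound, *qilZ* is not transcribed.
→ *qilZ* is OFF.
ppGpp is absent, so HaxR is inactive.
Required activator HaxR is absent, so *haxU* is not transcribed.
→ *haxU* is OFF.
Itaconate is absent, so KepB is active.
cAMP is present, so DovM is active.
With repressor KepB bound, *holT* is not transcribed.
→ *holT* is OFF.
Mn²⁺ is absent, so NerP is inactive.
Ornithine is absent, so MorG is inactive.
Required activator MorG is absent, so *dovS* is not transcribed.
→ *dovS* is OFF.
0 of the 5 genes are transcribed.

0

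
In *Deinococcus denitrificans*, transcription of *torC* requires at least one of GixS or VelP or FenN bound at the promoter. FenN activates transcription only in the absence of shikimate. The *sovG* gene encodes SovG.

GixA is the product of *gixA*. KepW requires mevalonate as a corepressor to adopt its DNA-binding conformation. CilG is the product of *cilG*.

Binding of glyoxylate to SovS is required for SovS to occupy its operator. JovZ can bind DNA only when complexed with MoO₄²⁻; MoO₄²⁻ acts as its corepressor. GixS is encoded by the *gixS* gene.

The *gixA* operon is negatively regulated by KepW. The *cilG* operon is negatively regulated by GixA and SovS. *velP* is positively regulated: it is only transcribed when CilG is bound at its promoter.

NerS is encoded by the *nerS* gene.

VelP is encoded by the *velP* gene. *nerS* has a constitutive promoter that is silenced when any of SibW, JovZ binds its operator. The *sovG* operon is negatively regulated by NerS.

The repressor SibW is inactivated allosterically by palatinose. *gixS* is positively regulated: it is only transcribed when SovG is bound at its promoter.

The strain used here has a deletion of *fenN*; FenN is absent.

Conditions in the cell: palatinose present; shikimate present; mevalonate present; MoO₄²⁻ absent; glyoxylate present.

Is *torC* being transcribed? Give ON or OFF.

OFF

Palatinose is present, so SibW is inactive.
MoO₄²⁻ is absent, so JovZ is inactive.
With no repressor bound, *nerS* is transcribed.
So NerS is produced and active.
With repressor NerS bound, *sovG* is not transcribed.
So SovG is not produced.
Required activator SovG is absent, so *gixS* is not transcribed.
So GixS is not produced.
Mevalonate is present, so KepW is active.
With repressor KepW bound, *gixA* is not transcribed.
So GixA is not produced.
Glyoxylate is present, so SovS is active.
With repressor SovS bound, *cilG* is not transcribed.
So CilG is not produced.
Required activator CilG is absent, so *velP* is not transcribed.
So VelP is not produced.
FenN is non-functional in this strain, so it has no effect.
No activator is available at the *torC* promoter, so *torC* is not transcribed.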